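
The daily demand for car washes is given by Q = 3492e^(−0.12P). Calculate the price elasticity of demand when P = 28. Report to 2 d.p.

At P = 28, Q = 121.296.
dQ/dP = −0.12·3492e^(−0.12P) = −0.12Q = -14.555.
ε = (dQ/dP)(P/Q) = (-14.555)(28/121.296).

-3.36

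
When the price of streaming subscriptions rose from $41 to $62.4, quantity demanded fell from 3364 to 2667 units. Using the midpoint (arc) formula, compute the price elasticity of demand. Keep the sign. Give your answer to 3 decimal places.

ΔQ = 2667 − 3364 = -697; ΔP = 62.4 − 41 = 21.4.
Midpoints: P̄ = 51.70, Q̄ = 3015.5.
ε = (ΔQ/ΔP)(P̄/Q̄) = (-697/21.4)(51.70/3015.5).

-0.558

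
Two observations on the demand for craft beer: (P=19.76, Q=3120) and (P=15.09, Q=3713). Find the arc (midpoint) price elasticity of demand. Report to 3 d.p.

ΔQ = 3713 − 3120 = 593; ΔP = 15.09 − 19.76 = -4.67.
Midpoints: P̄ = 17.43, Q̄ = 3416.5.
ε = (ΔQ/ΔP)(P̄/Q̄) = (593/-4.67)(17.43/3416.5).

-0.648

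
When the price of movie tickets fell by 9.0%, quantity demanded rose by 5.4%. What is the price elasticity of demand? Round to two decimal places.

ε = %ΔQ / %ΔP = (5.4)/(-9.0) = -0.600.

-0.60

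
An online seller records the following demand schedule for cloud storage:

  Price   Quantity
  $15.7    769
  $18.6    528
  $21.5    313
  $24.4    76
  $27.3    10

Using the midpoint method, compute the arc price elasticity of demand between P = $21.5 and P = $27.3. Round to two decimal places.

At P = 21.5, Q = 313; at P = 27.3, Q = 10.
ΔQ = -303, ΔP = 5.8. Midpoints: P̄ = 24.40, Q̄ = 161.5.
ε = (ΔQ/ΔP)(P̄/Q̄) = (-303/5.8)(24.40/161.5).

-7.89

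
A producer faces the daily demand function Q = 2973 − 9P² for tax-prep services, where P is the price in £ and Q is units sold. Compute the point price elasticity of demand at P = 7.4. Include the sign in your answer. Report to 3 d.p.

At P = 7.4, Q = 2480.160.
dQ/dP = −18P = -133.200.
ε = (dQ/dP)(P/Q) = (-133.200)(7.4/2480.160).

-0.397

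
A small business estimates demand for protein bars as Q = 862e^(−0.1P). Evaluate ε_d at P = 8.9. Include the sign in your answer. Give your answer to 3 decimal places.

At P = 8.9, Q = 353.985.
dQ/dP = −0.1·862e^(−0.1P) = −0.1Q = -35.399.
ε = (dQ/dP)(P/Q) = (-35.399)(8.9/353.985).

-0.890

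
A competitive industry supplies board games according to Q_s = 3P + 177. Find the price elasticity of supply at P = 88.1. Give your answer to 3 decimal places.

At P = 88.1, Q_s = 441.30.
dQ_s/dP = 3.
ε_s = (dQ_s/dP)(P/Q_s) = (3)(88.1/441.30).

0.599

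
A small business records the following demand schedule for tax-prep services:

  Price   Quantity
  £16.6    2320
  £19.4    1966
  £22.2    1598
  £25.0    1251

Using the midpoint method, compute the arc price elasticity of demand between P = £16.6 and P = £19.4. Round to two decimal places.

-1.06

At P = 16.6, Q = 2320; at P = 19.4, Q = 1966.
ΔQ = -354, ΔP = 2.8. Midpoints: P̄ = 18.00, Q̄ = 2143.0.
ε = (ΔQ/ΔP)(P̄/Q̄) = (-354/2.8)(18.00/2143.0).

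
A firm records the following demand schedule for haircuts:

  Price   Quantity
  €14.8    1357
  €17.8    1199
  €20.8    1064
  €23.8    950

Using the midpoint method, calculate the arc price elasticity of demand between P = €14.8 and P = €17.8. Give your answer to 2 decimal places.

-0.67

At P = 14.8, Q = 1357; at P = 17.8, Q = 1199.
ΔQ = -158, ΔP = 3.0. Midpoints: P̄ = 16.30, Q̄ = 1278.0.
ε = (ΔQ/ΔP)(P̄/Q̄) = (-158/3.0)(16.30/1278.0).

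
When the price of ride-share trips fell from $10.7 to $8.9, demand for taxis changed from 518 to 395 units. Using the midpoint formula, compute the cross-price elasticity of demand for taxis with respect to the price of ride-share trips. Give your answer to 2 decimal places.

ΔQ_x = 395 − 518 = -123; ΔP_y = 8.9 − 10.7 = -1.8.
Midpoints: P̄_y = 9.80, Q̄_x = 456.5.
ε_xy = (ΔQ_x/ΔP_y)(P̄_y/Q̄_x) = (-123/-1.8)(9.80/456.5).

1.47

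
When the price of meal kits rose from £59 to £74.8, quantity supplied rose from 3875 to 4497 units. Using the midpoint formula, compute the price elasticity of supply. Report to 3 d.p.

0.629

ΔQ = 4497 − 3875 = 622; ΔP = 74.8 − 59 = 15.8.
Midpoints: P̄ = 66.90, Q̄ = 4186.0.
ε_s = (ΔQ/ΔP)(P̄/Q̄) = (622/15.8)(66.90/4186.0).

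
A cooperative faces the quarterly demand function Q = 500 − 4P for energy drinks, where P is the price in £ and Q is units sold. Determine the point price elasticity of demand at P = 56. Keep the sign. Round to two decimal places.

At P = 56, Q = 276.
dQ/dP = −4.
ε = (dQ/dP)(P/Q) = (-4)(56/276).
|ε| < 1, so demand is inelastic at this price.

-0.81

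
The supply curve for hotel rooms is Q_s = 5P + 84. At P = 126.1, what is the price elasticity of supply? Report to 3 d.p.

At P = 126.1, Q_s = 714.50.
dQ_s/dP = 5.
ε_s = (dQ_s/dP)(P/Q_s) = (5)(126.1/714.50).

0.882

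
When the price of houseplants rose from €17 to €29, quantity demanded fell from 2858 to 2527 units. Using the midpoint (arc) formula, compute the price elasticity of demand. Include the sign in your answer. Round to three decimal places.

ΔQ = 2527 − 2858 = -331; ΔP = 29 − 17 = 12.
Midpoints: P̄ = 23.00, Q̄ = 2692.5.
ε = (ΔQ/ΔP)(P̄/Q̄) = (-331/12)(23.00/2692.5).

-0.236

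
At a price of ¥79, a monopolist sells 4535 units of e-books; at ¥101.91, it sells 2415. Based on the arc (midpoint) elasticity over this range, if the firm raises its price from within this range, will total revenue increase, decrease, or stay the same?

decrease

Arc ε = (-2120/22.91)(90.45/3475.0) ≈ -2.409.
|ε| = 2.41 > 1, so demand is elastic. A price rise therefore reduces total revenue.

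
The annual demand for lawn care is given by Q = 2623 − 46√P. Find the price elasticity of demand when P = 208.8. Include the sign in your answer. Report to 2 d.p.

At P = 208.8, Q = 1958.304.
dQ/dP = −46/(2√P) = -1.592.
ε = (dQ/dP)(P/Q) = (-1.592)(208.8/1958.304).
|ε| < 1, so demand is inelastic at this price.

-0.17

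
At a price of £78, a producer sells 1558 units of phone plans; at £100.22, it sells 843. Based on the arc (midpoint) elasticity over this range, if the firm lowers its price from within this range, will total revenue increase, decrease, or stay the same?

increase

Arc ε = (-715/22.22)(89.11/1200.5) ≈ -2.389.
|ε| = 2.39 > 1, so demand is elastic. A price cut therefore raises total revenue.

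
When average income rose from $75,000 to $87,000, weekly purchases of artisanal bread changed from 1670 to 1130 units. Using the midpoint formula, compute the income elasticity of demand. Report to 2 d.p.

-2.60

ΔQ = -540, ΔI = 12000. Midpoints: Ī = 81,000, Q̄ = 1400.0.
ε_I = (ΔQ/ΔI)(Ī/Q̄) = (-540/12000)(81000/1400.0).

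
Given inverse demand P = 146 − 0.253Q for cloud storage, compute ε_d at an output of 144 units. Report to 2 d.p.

At Q = 144, P = 146 − 0.253(144) = 109.57.
dP/dQ = −0.253, so dQ/dP = 1/(−0.253) = -3.953.
ε = (dQ/dP)(P/Q) = (-3.953)(109.57/144).

-3.01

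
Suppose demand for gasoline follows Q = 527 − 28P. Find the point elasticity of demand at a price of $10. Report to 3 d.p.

At P = 10, Q = 247.
dQ/dP = −28.
ε = (dQ/dP)(P/Q) = (-28)(10/247).

-1.134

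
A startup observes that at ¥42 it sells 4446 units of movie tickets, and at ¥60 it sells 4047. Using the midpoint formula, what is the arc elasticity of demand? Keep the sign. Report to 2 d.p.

ΔQ = 4047 − 4446 = -399; ΔP = 60 − 42 = 18.
Midpoints: P̄ = 51.00, Q̄ = 4246.5.
ε = (ΔQ/ΔP)(P̄/Q̄) = (-399/18)(51.00/4246.5).

-0.27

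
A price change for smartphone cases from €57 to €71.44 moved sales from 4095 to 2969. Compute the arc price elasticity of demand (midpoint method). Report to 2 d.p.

ΔQ = 2969 − 4095 = -1126; ΔP = 71.44 − 57 = 14.44.
Midpoints: P̄ = 64.22, Q̄ = 3532.0.
ε = (ΔQ/ΔP)(P̄/Q̄) = (-1126/14.44)(64.22/3532.0).

-1.42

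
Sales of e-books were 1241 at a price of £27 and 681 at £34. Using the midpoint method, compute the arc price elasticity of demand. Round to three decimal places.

-2.539

ΔQ = 681 − 1241 = -560; ΔP = 34 − 27 = 7.
Midpoints: P̄ = 30.50, Q̄ = 961.0.
ε = (ΔQ/ΔP)(P̄/Q̄) = (-560/7)(30.50/961.0).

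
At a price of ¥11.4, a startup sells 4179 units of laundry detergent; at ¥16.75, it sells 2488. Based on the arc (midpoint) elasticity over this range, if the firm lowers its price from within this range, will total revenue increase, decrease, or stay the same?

Arc ε = (-1691/5.35)(14.07/3333.5) ≈ -1.335.
|ε| = 1.33 > 1, so demand is elastic. A price cut therefore raises total revenue.

increase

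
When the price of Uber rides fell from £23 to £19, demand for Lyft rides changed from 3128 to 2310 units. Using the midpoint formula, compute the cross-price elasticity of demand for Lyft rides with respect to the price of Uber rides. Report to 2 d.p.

ΔQ_x = 2310 − 3128 = -818; ΔP_y = 19 − 23 = -4.
Midpoints: P̄_y = 21.00, Q̄_x = 2719.0.
ε_xy = (ΔQ_x/ΔP_y)(P̄_y/Q̄_x) = (-818/-4)(21.00/2719.0).

1.58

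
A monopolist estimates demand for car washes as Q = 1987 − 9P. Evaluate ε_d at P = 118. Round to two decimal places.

At P = 118, Q = 925.
dQ/dP = −9.
ε = (dQ/dP)(P/Q) = (-9)(118/925).

-1.15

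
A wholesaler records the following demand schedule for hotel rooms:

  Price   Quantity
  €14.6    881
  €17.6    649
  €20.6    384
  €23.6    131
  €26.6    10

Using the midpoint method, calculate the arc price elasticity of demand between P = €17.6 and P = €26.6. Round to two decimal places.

-4.76

At P = 17.6, Q = 649; at P = 26.6, Q = 10.
ΔQ = -639, ΔP = 9.0. Midpoints: P̄ = 22.10, Q̄ = 329.5.
ε = (ΔQ/ΔP)(P̄/Q̄) = (-639/9.0)(22.10/329.5).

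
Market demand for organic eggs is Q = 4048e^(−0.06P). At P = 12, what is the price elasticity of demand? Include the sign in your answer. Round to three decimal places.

-0.720

At P = 12, Q = 1970.373.
dQ/dP = −0.06·4048e^(−0.06P) = −0.06Q = -118.222.
ε = (dQ/dP)(P/Q) = (-118.222)(12/1970.373).
|ε| < 1, so demand is inelastic at this price.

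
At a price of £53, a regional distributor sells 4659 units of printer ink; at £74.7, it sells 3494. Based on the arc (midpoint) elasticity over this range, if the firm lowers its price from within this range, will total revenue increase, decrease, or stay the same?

Arc ε = (-1165/21.7)(63.85/4076.5) ≈ -0.841.
|ε| = 0.84 < 1, so demand is inelastic. A price cut therefore reduces total revenue.

decrease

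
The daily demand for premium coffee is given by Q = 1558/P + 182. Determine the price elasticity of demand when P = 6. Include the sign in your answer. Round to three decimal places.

At P = 6, Q = 441.667.
dQ/dP = −1558/P² = -43.278.
ε = (dQ/dP)(P/Q) = (-43.278)(6/441.667).

-0.588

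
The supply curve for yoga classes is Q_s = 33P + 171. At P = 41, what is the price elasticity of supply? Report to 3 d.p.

0.888

At P = 41, Q_s = 1524.
dQ_s/dP = 33.
ε_s = (dQ_s/dP)(P/Q_s) = (33)(41/1524).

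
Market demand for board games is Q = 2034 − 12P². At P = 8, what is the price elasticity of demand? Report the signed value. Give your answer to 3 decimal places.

At P = 8, Q = 1266.
dQ/dP = −24P = -192.
ε = (dQ/dP)(P/Q) = (-192)(8/1266).
|ε| > 1, so demand is elastic at this price.

-1.213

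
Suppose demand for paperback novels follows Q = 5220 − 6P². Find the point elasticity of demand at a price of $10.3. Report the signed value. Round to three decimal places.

-0.278

At P = 10.3, Q = 4583.460.
dQ/dP = −12P = -123.600.
ε = (dQ/dP)(P/Q) = (-123.600)(10.3/4583.460).
|ε| < 1, so demand is inelastic at this price.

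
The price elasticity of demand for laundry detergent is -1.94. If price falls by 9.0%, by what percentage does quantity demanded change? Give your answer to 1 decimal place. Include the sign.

%ΔQ ≈ ε × %ΔP = (-1.94)(-9.0%) = 17.46%.

17.5%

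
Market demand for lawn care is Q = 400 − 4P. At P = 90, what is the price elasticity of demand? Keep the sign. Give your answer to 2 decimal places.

-9.00

At P = 90, Q = 40.
dQ/dP = −4.
ε = (dQ/dP)(P/Q) = (-4)(90/40).
|ε| > 1, so demand is elastic at this price.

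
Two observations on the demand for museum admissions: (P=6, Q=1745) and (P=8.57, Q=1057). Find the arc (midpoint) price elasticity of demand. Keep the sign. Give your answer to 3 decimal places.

ΔQ = 1057 − 1745 = -688; ΔP = 8.57 − 6 = 2.57.
Midpoints: P̄ = 7.29, Q̄ = 1401.0.
ε = (ΔQ/ΔP)(P̄/Q̄) = (-688/2.57)(7.29/1401.0).

-1.392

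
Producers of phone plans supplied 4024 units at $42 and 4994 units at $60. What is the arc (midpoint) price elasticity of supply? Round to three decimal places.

0.610

ΔQ = 4994 − 4024 = 970; ΔP = 60 − 42 = 18.
Midpoints: P̄ = 51.00, Q̄ = 4509.0.
ε_s = (ΔQ/ΔP)(P̄/Q̄) = (970/18)(51.00/4509.0).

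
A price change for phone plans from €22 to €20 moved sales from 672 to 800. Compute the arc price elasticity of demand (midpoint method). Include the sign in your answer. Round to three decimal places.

-1.826

ΔQ = 800 − 672 = 128; ΔP = 20 − 22 = -2.
Midpoints: P̄ = 21.00, Q̄ = 736.0.
ε = (ΔQ/ΔP)(P̄/Q̄) = (128/-2)(21.00/736.0).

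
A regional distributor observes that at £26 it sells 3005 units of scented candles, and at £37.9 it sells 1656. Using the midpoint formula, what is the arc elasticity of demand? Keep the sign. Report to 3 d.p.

ΔQ = 1656 − 3005 = -1349; ΔP = 37.9 − 26 = 11.9.
Midpoints: P̄ = 31.95, Q̄ = 2330.5.
ε = (ΔQ/ΔP)(P̄/Q̄) = (-1349/11.9)(31.95/2330.5).

-1.554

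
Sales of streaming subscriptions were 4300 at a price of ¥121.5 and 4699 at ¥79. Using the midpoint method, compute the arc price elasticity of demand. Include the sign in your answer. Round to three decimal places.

-0.209

ΔQ = 4699 − 4300 = 399; ΔP = 79 − 121.5 = -42.5.
Midpoints: P̄ = 100.25, Q̄ = 4499.5.
ε = (ΔQ/ΔP)(P̄/Q̄) = (399/-42.5)(100.25/4499.5).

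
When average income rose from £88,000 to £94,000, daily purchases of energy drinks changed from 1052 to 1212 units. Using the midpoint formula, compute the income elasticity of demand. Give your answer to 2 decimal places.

ΔQ = 160, ΔI = 6000. Midpoints: Ī = 91,000, Q̄ = 1132.0.
ε_I = (ΔQ/ΔI)(Ī/Q̄) = (160/6000)(91000/1132.0).

2.14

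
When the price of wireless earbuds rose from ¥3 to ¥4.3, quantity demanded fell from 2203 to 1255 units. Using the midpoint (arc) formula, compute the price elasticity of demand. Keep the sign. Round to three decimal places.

-1.539

ΔQ = 1255 − 2203 = -948; ΔP = 4.3 − 3 = 1.3.
Midpoints: P̄ = 3.65, Q̄ = 1729.0.
ε = (ΔQ/ΔP)(P̄/Q̄) = (-948/1.3)(3.65/1729.0).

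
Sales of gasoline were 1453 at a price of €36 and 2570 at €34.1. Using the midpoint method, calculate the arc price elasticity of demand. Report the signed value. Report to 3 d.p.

-10.244

ΔQ = 2570 − 1453 = 1117; ΔP = 34.1 − 36 = -1.9.
Midpoints: P̄ = 35.05, Q̄ = 2011.5.
ε = (ΔQ/ΔP)(P̄/Q̄) = (1117/-1.9)(35.05/2011.5).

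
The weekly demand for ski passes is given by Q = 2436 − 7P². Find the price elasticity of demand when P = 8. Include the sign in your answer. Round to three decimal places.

-0.451

At P = 8, Q = 1988.
dQ/dP = −14P = -112.
ε = (dQ/dP)(P/Q) = (-112)(8/1988).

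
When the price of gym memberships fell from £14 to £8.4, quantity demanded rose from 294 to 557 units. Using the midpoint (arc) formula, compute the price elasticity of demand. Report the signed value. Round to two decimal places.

-1.24

ΔQ = 557 − 294 = 263; ΔP = 8.4 − 14 = -5.6.
Midpoints: P̄ = 11.20, Q̄ = 425.5.
ε = (ΔQ/ΔP)(P̄/Q̄) = (263/-5.6)(11.20/425.5).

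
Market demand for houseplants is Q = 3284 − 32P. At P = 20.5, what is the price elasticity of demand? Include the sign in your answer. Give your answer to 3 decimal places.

At P = 20.5, Q = 2628.
dQ/dP = −32.
ε = (dQ/dP)(P/Q) = (-32)(20.5/2628).

-0.250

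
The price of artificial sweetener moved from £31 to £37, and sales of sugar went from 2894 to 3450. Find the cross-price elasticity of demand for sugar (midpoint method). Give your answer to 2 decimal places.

0.99

ΔQ_x = 3450 − 2894 = 556; ΔP_y = 37 − 31 = 6.
Midpoints: P̄_y = 34.00, Q̄_x = 3172.0.
ε_xy = (ΔQ_x/ΔP_y)(P̄_y/Q̄_x) = (556/6)(34.00/3172.0).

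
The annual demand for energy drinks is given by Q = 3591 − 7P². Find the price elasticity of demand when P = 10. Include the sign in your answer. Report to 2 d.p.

-0.48

At P = 10, Q = 2891.
dQ/dP = −14P = -140.
ε = (dQ/dP)(P/Q) = (-140)(10/2891).
|ε| < 1, so demand is inelastic at this price.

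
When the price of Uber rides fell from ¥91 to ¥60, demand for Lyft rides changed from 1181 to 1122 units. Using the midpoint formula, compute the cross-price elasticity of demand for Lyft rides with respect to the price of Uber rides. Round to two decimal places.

0.12

ΔQ_x = 1122 − 1181 = -59; ΔP_y = 60 − 91 = -31.
Midpoints: P̄_y = 75.50, Q̄_x = 1151.5.
ε_xy = (ΔQ_x/ΔP_y)(P̄_y/Q̄_x) = (-59/-31)(75.50/1151.5).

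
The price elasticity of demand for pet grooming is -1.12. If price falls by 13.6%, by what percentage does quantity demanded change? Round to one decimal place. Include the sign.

15.2%

%ΔQ ≈ ε × %ΔP = (-1.12)(-13.6%) = 15.23%.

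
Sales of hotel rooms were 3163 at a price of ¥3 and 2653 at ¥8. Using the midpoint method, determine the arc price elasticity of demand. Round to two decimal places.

-0.19

ΔQ = 2653 − 3163 = -510; ΔP = 8 − 3 = 5.
Midpoints: P̄ = 5.50, Q̄ = 2908.0.
ε = (ΔQ/ΔP)(P̄/Q̄) = (-510/5)(5.50/2908.0).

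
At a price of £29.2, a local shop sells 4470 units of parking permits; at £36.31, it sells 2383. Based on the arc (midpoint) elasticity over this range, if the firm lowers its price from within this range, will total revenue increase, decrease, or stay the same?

Arc ε = (-2087/7.11)(32.76/3426.5) ≈ -2.806.
|ε| = 2.81 > 1, so demand is elastic. A price cut therefore raises total revenue.

increase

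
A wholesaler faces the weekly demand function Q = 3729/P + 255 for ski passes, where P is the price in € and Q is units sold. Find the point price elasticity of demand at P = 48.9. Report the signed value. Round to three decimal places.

-0.230

At P = 48.9, Q = 331.258.
dQ/dP = −3729/P² = -1.559.
ε = (dQ/dP)(P/Q) = (-1.559)(48.9/331.258).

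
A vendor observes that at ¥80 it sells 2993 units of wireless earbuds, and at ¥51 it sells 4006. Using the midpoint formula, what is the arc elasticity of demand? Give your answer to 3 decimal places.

-0.654

ΔQ = 4006 − 2993 = 1013; ΔP = 51 − 80 = -29.
Midpoints: P̄ = 65.50, Q̄ = 3499.5.
ε = (ΔQ/ΔP)(P̄/Q̄) = (1013/-29)(65.50/3499.5).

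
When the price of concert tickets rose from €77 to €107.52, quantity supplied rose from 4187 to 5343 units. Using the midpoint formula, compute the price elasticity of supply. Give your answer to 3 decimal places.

0.733

ΔQ = 5343 − 4187 = 1156; ΔP = 107.52 − 77 = 30.52.
Midpoints: P̄ = 92.26, Q̄ = 4765.0.
ε_s = (ΔQ/ΔP)(P̄/Q̄) = (1156/30.52)(92.26/4765.0).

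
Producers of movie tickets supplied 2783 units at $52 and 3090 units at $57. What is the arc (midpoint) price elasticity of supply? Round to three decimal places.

ΔQ = 3090 − 2783 = 307; ΔP = 57 − 52 = 5.
Midpoints: P̄ = 54.50, Q̄ = 2936.5.
ε_s = (ΔQ/ΔP)(P̄/Q̄) = (307/5)(54.50/2936.5).

1.140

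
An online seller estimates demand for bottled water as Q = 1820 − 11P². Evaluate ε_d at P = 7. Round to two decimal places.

At P = 7, Q = 1281.
dQ/dP = −22P = -154.
ε = (dQ/dP)(P/Q) = (-154)(7/1281).
|ε| < 1, so demand is inelastic at this price.

-0.84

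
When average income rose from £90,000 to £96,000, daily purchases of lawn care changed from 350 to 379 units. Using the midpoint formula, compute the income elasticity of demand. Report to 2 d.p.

1.23

ΔQ = 29, ΔI = 6000. Midpoints: Ī = 93,000, Q̄ = 364.5.
ε_I = (ΔQ/ΔI)(Ī/Q̄) = (29/6000)(93000/364.5).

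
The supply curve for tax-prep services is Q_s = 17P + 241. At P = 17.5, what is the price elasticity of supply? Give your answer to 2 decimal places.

At P = 17.5, Q_s = 538.50.
dQ_s/dP = 17.
ε_s = (dQ_s/dP)(P/Q_s) = (17)(17.5/538.50).

0.55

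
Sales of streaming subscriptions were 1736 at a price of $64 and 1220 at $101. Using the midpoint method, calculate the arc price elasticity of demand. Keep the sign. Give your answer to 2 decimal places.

-0.78

ΔQ = 1220 − 1736 = -516; ΔP = 101 − 64 = 37.
Midpoints: P̄ = 82.50, Q̄ = 1478.0.
ε = (ΔQ/ΔP)(P̄/Q̄) = (-516/37)(82.50/1478.0).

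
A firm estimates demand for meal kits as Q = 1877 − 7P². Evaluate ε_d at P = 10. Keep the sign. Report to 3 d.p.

At P = 10, Q = 1177.
dQ/dP = −14P = -140.
ε = (dQ/dP)(P/Q) = (-140)(10/1177).

-1.189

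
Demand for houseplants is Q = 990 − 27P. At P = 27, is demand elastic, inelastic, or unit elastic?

Q = 261, dQ/dP = -27.
ε = (dQ/dP)(P/Q) ≈ -2.793.
|ε| = 2.79 > 1.

elastic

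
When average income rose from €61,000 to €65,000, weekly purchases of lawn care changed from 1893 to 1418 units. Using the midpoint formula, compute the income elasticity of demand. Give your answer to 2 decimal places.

ΔQ = -475, ΔI = 4000. Midpoints: Ī = 63,000, Q̄ = 1655.5.
ε_I = (ΔQ/ΔI)(Ī/Q̄) = (-475/4000)(63000/1655.5).
ε_I < 0, so the good is inferior.

-4.52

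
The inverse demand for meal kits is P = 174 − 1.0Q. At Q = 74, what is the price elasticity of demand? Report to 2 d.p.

-1.35

At Q = 74, P = 174 − 1.0(74) = 100.00.
dP/dQ = −1.0, so dQ/dP = 1/(−1.0) = -1.000.
ε = (dQ/dP)(P/Q) = (-1.000)(100.00/74).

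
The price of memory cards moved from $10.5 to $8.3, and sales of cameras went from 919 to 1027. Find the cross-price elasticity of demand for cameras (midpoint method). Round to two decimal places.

-0.47

ΔQ_x = 1027 − 919 = 108; ΔP_y = 8.3 − 10.5 = -2.2.
Midpoints: P̄_y = 9.40, Q̄_x = 973.0.
ε_xy = (ΔQ_x/ΔP_y)(P̄_y/Q̄_x) = (108/-2.2)(9.40/973.0).
ε_xy < 0, so the goods are complements.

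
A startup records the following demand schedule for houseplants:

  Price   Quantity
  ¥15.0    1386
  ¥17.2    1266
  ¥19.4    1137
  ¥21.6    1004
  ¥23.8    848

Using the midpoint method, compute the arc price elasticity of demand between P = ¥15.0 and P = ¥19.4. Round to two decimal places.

At P = 15.0, Q = 1386; at P = 19.4, Q = 1137.
ΔQ = -249, ΔP = 4.4. Midpoints: P̄ = 17.20, Q̄ = 1261.5.
ε = (ΔQ/ΔP)(P̄/Q̄) = (-249/4.4)(17.20/1261.5).

-0.77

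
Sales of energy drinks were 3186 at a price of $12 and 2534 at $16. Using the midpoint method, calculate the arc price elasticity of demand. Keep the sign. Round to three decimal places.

-0.798

ΔQ = 2534 − 3186 = -652; ΔP = 16 − 12 = 4.
Midpoints: P̄ = 14.00, Q̄ = 2860.0.
ε = (ΔQ/ΔP)(P̄/Q̄) = (-652/4)(14.00/2860.0).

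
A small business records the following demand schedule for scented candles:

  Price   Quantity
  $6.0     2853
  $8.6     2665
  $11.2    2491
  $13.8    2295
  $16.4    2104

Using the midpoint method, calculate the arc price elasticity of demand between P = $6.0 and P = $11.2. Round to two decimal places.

-0.22

At P = 6.0, Q = 2853; at P = 11.2, Q = 2491.
ΔQ = -362, ΔP = 5.2. Midpoints: P̄ = 8.60, Q̄ = 2672.0.
ε = (ΔQ/ΔP)(P̄/Q̄) = (-362/5.2)(8.60/2672.0).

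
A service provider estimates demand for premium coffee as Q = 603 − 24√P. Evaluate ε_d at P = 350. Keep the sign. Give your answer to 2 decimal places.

-1.46

At P = 350, Q = 154.001.
dQ/dP = −24/(2√P) = -0.641.
ε = (dQ/dP)(P/Q) = (-0.641)(350/154.001).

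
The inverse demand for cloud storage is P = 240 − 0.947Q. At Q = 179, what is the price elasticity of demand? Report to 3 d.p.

At Q = 179, P = 240 − 0.947(179) = 70.49.
dP/dQ = −0.947, so dQ/dP = 1/(−0.947) = -1.056.
ε = (dQ/dP)(P/Q) = (-1.056)(70.49/179).

-0.416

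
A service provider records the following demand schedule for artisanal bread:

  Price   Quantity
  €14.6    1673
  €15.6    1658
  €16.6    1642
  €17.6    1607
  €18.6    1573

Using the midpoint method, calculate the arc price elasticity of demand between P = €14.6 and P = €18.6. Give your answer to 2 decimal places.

-0.26

At P = 14.6, Q = 1673; at P = 18.6, Q = 1573.
ΔQ = -100, ΔP = 4.0. Midpoints: P̄ = 16.60, Q̄ = 1623.0.
ε = (ΔQ/ΔP)(P̄/Q̄) = (-100/4.0)(16.60/1623.0).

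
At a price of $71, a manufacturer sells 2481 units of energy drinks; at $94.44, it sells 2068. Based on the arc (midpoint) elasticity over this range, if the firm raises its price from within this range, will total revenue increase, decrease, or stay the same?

Arc ε = (-413/23.44)(82.72/2274.5) ≈ -0.641.
|ε| = 0.64 < 1, so demand is inelastic. A price rise therefore raises total revenue.

increase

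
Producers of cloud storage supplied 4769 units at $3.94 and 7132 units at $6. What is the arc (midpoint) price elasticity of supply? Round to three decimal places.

0.958

ΔQ = 7132 − 4769 = 2363; ΔP = 6 − 3.94 = 2.06.
Midpoints: P̄ = 4.97, Q̄ = 5950.5.
ε_s = (ΔQ/ΔP)(P̄/Q̄) = (2363/2.06)(4.97/5950.5).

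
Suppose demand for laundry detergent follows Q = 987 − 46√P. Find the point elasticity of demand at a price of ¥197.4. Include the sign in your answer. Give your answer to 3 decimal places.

-0.948

At P = 197.4, Q = 340.704.
dQ/dP = −46/(2√P) = -1.637.
ε = (dQ/dP)(P/Q) = (-1.637)(197.4/340.704).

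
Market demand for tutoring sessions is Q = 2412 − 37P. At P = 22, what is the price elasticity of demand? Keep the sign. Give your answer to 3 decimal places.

At P = 22, Q = 1598.
dQ/dP = −37.
ε = (dQ/dP)(P/Q) = (-37)(22/1598).

-0.509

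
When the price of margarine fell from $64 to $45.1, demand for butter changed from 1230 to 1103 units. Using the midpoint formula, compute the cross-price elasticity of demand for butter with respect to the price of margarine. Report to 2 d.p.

ΔQ_x = 1103 − 1230 = -127; ΔP_y = 45.1 − 64 = -18.9.
Midpoints: P̄_y = 54.55, Q̄_x = 1166.5.
ε_xy = (ΔQ_x/ΔP_y)(P̄_y/Q̄_x) = (-127/-18.9)(54.55/1166.5).
ε_xy > 0, so the goods are substitutes.

0.31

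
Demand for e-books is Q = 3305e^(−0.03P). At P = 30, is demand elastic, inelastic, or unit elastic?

Q = 1343.713, dQ/dP = -40.311.
ε = (dQ/dP)(P/Q) ≈ -0.900.
|ε| = 0.90 < 1.

inelastic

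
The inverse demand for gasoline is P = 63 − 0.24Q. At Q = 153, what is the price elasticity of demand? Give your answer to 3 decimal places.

At Q = 153, P = 63 − 0.24(153) = 26.28.
dP/dQ = −0.24, so dQ/dP = 1/(−0.24) = -4.167.
ε = (dQ/dP)(P/Q) = (-4.167)(26.28/153).

-0.716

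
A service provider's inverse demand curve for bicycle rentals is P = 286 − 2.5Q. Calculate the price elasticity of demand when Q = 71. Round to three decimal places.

-0.611

At Q = 71, P = 286 − 2.5(71) = 108.50.
dP/dQ = −2.5, so dQ/dP = 1/(−2.5) = -0.400.
ε = (dQ/dP)(P/Q) = (-0.400)(108.50/71).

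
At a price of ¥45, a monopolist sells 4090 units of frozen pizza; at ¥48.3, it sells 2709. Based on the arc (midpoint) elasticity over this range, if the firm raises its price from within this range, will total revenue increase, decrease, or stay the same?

Arc ε = (-1381/3.3)(46.65/3399.5) ≈ -5.743.
|ε| = 5.74 > 1, so demand is elastic. A price rise therefore reduces total revenue.

decrease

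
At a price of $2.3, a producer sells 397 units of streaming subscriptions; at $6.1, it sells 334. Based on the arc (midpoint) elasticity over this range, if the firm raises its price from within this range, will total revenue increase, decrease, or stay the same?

increase

Arc ε = (-63/3.8)(4.20/365.5) ≈ -0.191.
|ε| = 0.19 < 1, so demand is inelastic. A price rise therefore raises total revenue.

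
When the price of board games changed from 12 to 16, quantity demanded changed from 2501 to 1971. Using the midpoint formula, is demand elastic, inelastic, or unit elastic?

Arc ε ≈ -0.830.
|ε| = 0.83 < 1.

inelastic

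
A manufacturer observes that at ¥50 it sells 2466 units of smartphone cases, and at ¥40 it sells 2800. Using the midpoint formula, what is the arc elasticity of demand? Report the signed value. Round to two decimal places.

-0.57

ΔQ = 2800 − 2466 = 334; ΔP = 40 − 50 = -10.
Midpoints: P̄ = 45.00, Q̄ = 2633.0.
ε = (ΔQ/ΔP)(P̄/Q̄) = (334/-10)(45.00/2633.0).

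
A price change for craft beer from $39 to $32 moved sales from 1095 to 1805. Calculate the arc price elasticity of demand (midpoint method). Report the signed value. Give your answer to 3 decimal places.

ΔQ = 1805 − 1095 = 710; ΔP = 32 − 39 = -7.
Midpoints: P̄ = 35.50, Q̄ = 1450.0.
ε = (ΔQ/ΔP)(P̄/Q̄) = (710/-7)(35.50/1450.0).

-2.483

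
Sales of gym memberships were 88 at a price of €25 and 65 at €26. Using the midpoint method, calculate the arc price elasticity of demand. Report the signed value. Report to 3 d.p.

ΔQ = 65 − 88 = -23; ΔP = 26 − 25 = 1.
Midpoints: P̄ = 25.50, Q̄ = 76.5.
ε = (ΔQ/ΔP)(P̄/Q̄) = (-23/1)(25.50/76.5).

-7.667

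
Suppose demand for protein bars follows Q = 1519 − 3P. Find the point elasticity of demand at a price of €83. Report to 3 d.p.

-0.196

At P = 83, Q = 1270.
dQ/dP = −3.
ε = (dQ/dP)(P/Q) = (-3)(83/1270).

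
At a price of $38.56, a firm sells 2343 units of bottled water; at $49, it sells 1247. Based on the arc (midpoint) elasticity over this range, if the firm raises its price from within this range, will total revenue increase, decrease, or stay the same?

decrease

Arc ε = (-1096/10.44)(43.78/1795.0) ≈ -2.560.
|ε| = 2.56 > 1, so demand is elastic. A price rise therefore reduces total revenue.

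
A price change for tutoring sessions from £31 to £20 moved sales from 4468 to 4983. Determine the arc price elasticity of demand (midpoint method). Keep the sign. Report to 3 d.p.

ΔQ = 4983 − 4468 = 515; ΔP = 20 − 31 = -11.
Midpoints: P̄ = 25.50, Q̄ = 4725.5.
ε = (ΔQ/ΔP)(P̄/Q̄) = (515/-11)(25.50/4725.5).

-0.253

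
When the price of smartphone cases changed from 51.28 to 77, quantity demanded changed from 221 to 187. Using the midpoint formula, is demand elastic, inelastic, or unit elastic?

Arc ε ≈ -0.416.
|ε| = 0.42 < 1.

inelastic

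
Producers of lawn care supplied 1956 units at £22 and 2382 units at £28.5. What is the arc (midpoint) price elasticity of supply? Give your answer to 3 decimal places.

0.763

ΔQ = 2382 − 1956 = 426; ΔP = 28.5 − 22 = 6.5.
Midpoints: P̄ = 25.25, Q̄ = 2169.0.
ε_s = (ΔQ/ΔP)(P̄/Q̄) = (426/6.5)(25.25/2169.0).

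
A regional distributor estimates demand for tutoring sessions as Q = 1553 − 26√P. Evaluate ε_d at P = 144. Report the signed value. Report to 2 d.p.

-0.13

At P = 144, Q = 1241.
dQ/dP = −26/(2√P) = -1.083.
ε = (dQ/dP)(P/Q) = (-1.083)(144/1241).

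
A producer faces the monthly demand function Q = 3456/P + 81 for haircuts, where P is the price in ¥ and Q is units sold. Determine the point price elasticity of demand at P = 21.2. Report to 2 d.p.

At P = 21.2, Q = 244.019.
dQ/dP = −3456/P² = -7.690.
ε = (dQ/dP)(P/Q) = (-7.690)(21.2/244.019).

-0.67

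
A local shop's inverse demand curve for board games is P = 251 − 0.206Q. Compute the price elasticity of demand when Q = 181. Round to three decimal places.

-5.732

At Q = 181, P = 251 − 0.206(181) = 213.71.
dP/dQ = −0.206, so dQ/dP = 1/(−0.206) = -4.854.
ε = (dQ/dP)(P/Q) = (-4.854)(213.71/181).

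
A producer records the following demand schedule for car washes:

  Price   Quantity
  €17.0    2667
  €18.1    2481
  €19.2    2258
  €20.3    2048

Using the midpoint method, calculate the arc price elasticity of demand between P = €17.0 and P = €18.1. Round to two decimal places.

-1.15

At P = 17.0, Q = 2667; at P = 18.1, Q = 2481.
ΔQ = -186, ΔP = 1.1. Midpoints: P̄ = 17.55, Q̄ = 2574.0.
ε = (ΔQ/ΔP)(P̄/Q̄) = (-186/1.1)(17.55/2574.0).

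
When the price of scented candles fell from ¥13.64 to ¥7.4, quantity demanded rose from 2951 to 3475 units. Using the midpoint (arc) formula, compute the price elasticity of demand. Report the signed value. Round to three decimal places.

ΔQ = 3475 − 2951 = 524; ΔP = 7.4 − 13.64 = -6.24.
Midpoints: P̄ = 10.52, Q̄ = 3213.0.
ε = (ΔQ/ΔP)(P̄/Q̄) = (524/-6.24)(10.52/3213.0).

-0.275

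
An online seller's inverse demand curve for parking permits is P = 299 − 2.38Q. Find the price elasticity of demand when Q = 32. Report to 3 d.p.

At Q = 32, P = 299 − 2.38(32) = 222.84.
dP/dQ = −2.38, so dQ/dP = 1/(−2.38) = -0.420.
ε = (dQ/dP)(P/Q) = (-0.420)(222.84/32).

-2.926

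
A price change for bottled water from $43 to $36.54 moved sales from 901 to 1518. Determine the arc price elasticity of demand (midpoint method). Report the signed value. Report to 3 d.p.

ΔQ = 1518 − 901 = 617; ΔP = 36.54 − 43 = -6.46.
Midpoints: P̄ = 39.77, Q̄ = 1209.5.
ε = (ΔQ/ΔP)(P̄/Q̄) = (617/-6.46)(39.77/1209.5).

-3.141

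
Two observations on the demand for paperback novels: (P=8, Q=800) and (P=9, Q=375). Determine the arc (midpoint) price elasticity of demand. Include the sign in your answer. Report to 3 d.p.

ΔQ = 375 − 800 = -425; ΔP = 9 − 8 = 1.
Midpoints: P̄ = 8.50, Q̄ = 587.5.
ε = (ΔQ/ΔP)(P̄/Q̄) = (-425/1)(8.50/587.5).

-6.149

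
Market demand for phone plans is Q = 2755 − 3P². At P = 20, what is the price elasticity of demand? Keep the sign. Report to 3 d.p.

At P = 20, Q = 1555.
dQ/dP = −6P = -120.
ε = (dQ/dP)(P/Q) = (-120)(20/1555).
|ε| > 1, so demand is elastic at this price.

-1.543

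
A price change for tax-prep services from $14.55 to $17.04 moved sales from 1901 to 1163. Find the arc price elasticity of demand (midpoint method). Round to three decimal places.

-3.056

ΔQ = 1163 − 1901 = -738; ΔP = 17.04 − 14.55 = 2.49.
Midpoints: P̄ = 15.79, Q̄ = 1532.0.
ε = (ΔQ/ΔP)(P̄/Q̄) = (-738/2.49)(15.79/1532.0).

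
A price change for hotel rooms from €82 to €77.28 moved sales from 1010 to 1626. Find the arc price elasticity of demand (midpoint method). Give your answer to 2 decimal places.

ΔQ = 1626 − 1010 = 616; ΔP = 77.28 − 82 = -4.72.
Midpoints: P̄ = 79.64, Q̄ = 1318.0.
ε = (ΔQ/ΔP)(P̄/Q̄) = (616/-4.72)(79.64/1318.0).

-7.89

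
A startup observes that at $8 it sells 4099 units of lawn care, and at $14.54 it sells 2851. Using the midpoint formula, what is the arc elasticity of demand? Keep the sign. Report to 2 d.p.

ΔQ = 2851 − 4099 = -1248; ΔP = 14.54 − 8 = 6.54.
Midpoints: P̄ = 11.27, Q̄ = 3475.0.
ε = (ΔQ/ΔP)(P̄/Q̄) = (-1248/6.54)(11.27/3475.0).

-0.62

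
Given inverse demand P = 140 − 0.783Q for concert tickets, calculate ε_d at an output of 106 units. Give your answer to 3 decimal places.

-0.687

At Q = 106, P = 140 − 0.783(106) = 57.00.
dP/dQ = −0.783, so dQ/dP = 1/(−0.783) = -1.277.
ε = (dQ/dP)(P/Q) = (-1.277)(57.00/106).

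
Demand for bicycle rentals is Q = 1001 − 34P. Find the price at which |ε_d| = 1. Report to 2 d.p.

For linear demand Q = a − bP, ε = −bP/(a − bP). |ε| = 1 when bP = a − bP, i.e. P = a/(2b).
P = 1001/(2·34) = 1001/68 = 14.7206.

14.72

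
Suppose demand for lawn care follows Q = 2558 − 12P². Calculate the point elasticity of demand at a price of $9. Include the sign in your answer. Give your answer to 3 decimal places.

At P = 9, Q = 1586.
dQ/dP = −24P = -216.
ε = (dQ/dP)(P/Q) = (-216)(9/1586).

-1.226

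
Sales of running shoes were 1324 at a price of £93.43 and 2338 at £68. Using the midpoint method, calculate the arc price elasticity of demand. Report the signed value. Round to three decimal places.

-1.758

ΔQ = 2338 − 1324 = 1014; ΔP = 68 − 93.43 = -25.43.
Midpoints: P̄ = 80.72, Q̄ = 1831.0.
ε = (ΔQ/ΔP)(P̄/Q̄) = (1014/-25.43)(80.72/1831.0).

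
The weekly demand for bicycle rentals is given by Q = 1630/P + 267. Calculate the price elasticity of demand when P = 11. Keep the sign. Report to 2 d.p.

At P = 11, Q = 415.182.
dQ/dP = −1630/P² = -13.471.
ε = (dQ/dP)(P/Q) = (-13.471)(11/415.182).
|ε| < 1, so demand is inelastic at this price.

-0.36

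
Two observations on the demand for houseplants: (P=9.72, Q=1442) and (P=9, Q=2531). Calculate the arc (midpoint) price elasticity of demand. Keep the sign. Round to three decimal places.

-7.127

ΔQ = 2531 − 1442 = 1089; ΔP = 9 − 9.72 = -0.72.
Midpoints: P̄ = 9.36, Q̄ = 1986.5.
ε = (ΔQ/ΔP)(P̄/Q̄) = (1089/-0.72)(9.36/1986.5).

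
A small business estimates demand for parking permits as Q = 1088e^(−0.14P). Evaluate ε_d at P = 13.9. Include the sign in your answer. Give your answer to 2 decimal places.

-1.95

At P = 13.9, Q = 155.415.
dQ/dP = −0.14·1088e^(−0.14P) = −0.14Q = -21.758.
ε = (dQ/dP)(P/Q) = (-21.758)(13.9/155.415).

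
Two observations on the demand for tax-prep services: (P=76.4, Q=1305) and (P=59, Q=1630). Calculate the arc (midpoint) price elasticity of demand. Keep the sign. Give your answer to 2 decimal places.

-0.86

ΔQ = 1630 − 1305 = 325; ΔP = 59 − 76.4 = -17.4.
Midpoints: P̄ = 67.70, Q̄ = 1467.5.
ε = (ΔQ/ΔP)(P̄/Q̄) = (325/-17.4)(67.70/1467.5).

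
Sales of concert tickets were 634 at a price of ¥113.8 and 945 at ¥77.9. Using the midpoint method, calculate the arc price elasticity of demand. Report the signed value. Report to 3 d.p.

ΔQ = 945 − 634 = 311; ΔP = 77.9 − 113.8 = -35.9.
Midpoints: P̄ = 95.85, Q̄ = 789.5.
ε = (ΔQ/ΔP)(P̄/Q̄) = (311/-35.9)(95.85/789.5).

-1.052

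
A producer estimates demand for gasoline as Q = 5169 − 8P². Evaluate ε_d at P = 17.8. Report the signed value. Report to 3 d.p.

At P = 17.8, Q = 2634.280.
dQ/dP = −16P = -284.800.
ε = (dQ/dP)(P/Q) = (-284.800)(17.8/2634.280).
|ε| > 1, so demand is elastic at this price.

-1.924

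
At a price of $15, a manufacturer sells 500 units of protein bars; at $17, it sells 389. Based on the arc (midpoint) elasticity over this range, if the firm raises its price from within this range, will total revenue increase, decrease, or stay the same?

decrease

Arc ε = (-111/2)(16.00/444.5) ≈ -1.998.
|ε| = 2.00 > 1, so demand is elastic. A price rise therefore reduces total revenue.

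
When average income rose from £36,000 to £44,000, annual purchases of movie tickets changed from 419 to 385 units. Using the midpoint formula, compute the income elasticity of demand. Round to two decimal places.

-0.42

ΔQ = -34, ΔI = 8000. Midpoints: Ī = 40,000, Q̄ = 402.0.
ε_I = (ΔQ/ΔI)(Ī/Q̄) = (-34/8000)(40000/402.0).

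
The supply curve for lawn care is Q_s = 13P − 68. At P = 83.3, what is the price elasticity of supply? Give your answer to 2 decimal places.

1.07

At P = 83.3, Q_s = 1014.90.
dQ_s/dP = 13.
ε_s = (dQ_s/dP)(P/Q_s) = (13)(83.3/1014.90).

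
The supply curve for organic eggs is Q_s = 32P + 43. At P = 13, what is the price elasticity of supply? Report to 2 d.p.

0.91

At P = 13, Q_s = 459.
dQ_s/dP = 32.
ε_s = (dQ_s/dP)(P/Q_s) = (32)(13/459).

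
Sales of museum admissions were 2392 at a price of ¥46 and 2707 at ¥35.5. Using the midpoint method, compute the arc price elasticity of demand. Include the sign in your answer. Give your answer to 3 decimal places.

-0.480

ΔQ = 2707 − 2392 = 315; ΔP = 35.5 − 46 = -10.5.
Midpoints: P̄ = 40.75, Q̄ = 2549.5.
ε = (ΔQ/ΔP)(P̄/Q̄) = (315/-10.5)(40.75/2549.5).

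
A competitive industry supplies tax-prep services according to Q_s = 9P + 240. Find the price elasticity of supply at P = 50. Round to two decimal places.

At P = 50, Q_s = 690.
dQ_s/dP = 9.
ε_s = (dQ_s/dP)(P/Q_s) = (9)(50/690).

0.65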